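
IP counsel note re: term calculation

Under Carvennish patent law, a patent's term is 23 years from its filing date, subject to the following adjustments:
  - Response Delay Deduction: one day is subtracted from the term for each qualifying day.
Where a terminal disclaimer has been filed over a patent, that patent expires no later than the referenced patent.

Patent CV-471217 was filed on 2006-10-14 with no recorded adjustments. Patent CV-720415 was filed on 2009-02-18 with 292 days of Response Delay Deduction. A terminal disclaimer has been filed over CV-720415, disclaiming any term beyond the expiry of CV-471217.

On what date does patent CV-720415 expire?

Natural term of CV-720415:
  Base: filing + 23 years → 18 February 2032.
  Response Delay Deduction: −292 days → 2 May 2031.
Expiry of referenced patent CV-471217:
  Base: filing + 23 years → 14 October 2029.
Terminal disclaimer: CV-720415 expires on the earlier of 2 May 2031 and 14 October 2029.

October 14, 2029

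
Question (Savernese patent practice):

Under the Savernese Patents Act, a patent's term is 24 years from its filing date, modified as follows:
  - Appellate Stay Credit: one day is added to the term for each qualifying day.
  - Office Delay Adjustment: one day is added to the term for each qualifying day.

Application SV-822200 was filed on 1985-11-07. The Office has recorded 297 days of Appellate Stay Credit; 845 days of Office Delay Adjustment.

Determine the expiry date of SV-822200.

Base term: filing date + 24 years → 7 November 2009.
Appellate Stay Credit: +297 days → 31 August 2010.
Office Delay Adjustment: +845 days → 23 December 2012.

2012-12-23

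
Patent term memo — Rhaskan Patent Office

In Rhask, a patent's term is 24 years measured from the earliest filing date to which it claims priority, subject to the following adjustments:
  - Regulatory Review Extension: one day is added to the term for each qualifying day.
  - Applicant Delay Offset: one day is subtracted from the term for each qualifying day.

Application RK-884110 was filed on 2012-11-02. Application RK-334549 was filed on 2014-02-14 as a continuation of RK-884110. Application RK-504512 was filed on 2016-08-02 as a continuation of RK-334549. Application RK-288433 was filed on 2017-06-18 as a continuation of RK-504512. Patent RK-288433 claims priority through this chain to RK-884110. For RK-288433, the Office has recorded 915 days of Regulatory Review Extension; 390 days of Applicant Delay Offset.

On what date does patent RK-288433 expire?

Earliest priority filing: 2 November 2012.
Base term: 2 November 2012 + 24 years → 2 November 2036.
Regulatory Review Extension: +915 days → 6 May 2039.
Applicant Delay Offset: −390 days → 11 April 2038.

2038-04-11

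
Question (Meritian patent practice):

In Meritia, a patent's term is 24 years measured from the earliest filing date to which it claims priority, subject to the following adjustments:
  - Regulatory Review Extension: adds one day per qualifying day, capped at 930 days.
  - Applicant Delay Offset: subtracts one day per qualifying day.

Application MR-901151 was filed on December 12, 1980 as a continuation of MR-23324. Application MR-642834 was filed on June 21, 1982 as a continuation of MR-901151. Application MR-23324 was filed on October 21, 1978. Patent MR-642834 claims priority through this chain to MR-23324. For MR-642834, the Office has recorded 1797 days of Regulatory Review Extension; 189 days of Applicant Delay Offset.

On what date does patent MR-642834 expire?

Earliest priority filing: 21 October 1978.
Base term: 21 October 1978 + 24 years → 21 October 2002.
Regulatory Review Extension: 1797 days claimed exceeds the 930-day cap, so +930 days → 8 May 2005.
Applicant Delay Offset: −189 days → 31 October 2004.

2004-10-31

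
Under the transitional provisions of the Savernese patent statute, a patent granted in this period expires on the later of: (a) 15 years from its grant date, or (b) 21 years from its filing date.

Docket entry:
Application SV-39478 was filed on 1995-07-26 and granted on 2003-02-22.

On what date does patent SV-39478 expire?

2018-02-22

(a) grant + 15 years → 22 February 2018.
(b) filing + 21 years → 26 July 2016.
Later of the two: 22 February 2018.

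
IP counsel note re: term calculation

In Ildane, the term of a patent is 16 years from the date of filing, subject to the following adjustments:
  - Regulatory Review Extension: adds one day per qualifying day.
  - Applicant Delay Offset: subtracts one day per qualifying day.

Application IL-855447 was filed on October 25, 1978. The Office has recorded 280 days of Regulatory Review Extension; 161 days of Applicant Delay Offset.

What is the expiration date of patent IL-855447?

Base term: filing date + 16 years → 25 October 1994.
Regulatory Review Extension: +280 days → 1 August 1995.
Applicant Delay Offset: −161 days → 21 February 1995.

1995-02-21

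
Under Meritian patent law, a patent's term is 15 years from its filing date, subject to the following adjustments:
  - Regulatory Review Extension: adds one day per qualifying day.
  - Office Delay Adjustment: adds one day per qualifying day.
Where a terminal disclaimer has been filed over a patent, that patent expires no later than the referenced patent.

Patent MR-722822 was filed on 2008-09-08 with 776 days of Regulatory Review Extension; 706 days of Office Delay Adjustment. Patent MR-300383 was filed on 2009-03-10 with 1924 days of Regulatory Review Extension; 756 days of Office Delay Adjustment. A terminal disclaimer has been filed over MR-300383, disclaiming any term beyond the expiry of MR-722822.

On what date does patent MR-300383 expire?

Natural term of MR-300383:
  Base: filing + 15 years → 10 March 2024.
  Regulatory Review Extension: +1924 days → 16 June 2029.
  Office Delay Adjustment: +756 days → 12 July 2031.
Expiry of referenced patent MR-722822:
  Base: filing + 15 years → 8 September 2023.
  Regulatory Review Extension: +776 days → 23 October 2025.
  Office Delay Adjustment: +706 days → 29 September 2027.
Terminal disclaimer: MR-300383 expires on the earlier of 12 July 2031 and 29 September 2027.

2027-09-29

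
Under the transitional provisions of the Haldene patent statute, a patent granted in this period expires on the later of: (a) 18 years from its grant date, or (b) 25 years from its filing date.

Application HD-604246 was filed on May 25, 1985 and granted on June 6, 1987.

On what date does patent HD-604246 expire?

(a) grant + 18 years → 6 June 2005.
(b) filing + 25 years → 25 May 2010.
Later of the two: 25 May 2010.

2010-05-25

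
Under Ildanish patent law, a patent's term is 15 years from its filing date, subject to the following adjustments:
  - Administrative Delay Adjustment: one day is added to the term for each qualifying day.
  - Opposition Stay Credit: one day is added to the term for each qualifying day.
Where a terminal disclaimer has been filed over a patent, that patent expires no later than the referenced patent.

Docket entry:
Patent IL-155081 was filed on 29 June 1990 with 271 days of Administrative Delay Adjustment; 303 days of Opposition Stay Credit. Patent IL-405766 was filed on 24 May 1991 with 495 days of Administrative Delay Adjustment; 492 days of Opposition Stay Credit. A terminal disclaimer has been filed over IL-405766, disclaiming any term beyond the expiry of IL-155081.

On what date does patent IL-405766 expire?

January 24, 2007

Natural term of IL-405766:
  Base: filing + 15 years → 24 May 2006.
  Administrative Delay Adjustment: +495 days → 1 October 2007.
  Opposition Stay Credit: +492 days → 4 February 2009.
Expiry of referenced patent IL-155081:
  Base: filing + 15 years → 29 June 2005.
  Administrative Delay Adjustment: +271 days → 27 March 2006.
  Opposition Stay Credit: +303 days → 24 January 2007.
Terminal disclaimer: IL-405766 expires on the earlier of 4 February 2009 and 24 January 2007.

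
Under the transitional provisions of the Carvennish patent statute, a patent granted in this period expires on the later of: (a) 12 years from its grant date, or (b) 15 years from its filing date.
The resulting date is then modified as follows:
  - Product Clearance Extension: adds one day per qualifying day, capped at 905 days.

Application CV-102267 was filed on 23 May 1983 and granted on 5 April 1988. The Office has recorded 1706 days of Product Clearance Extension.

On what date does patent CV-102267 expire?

(a) grant + 12 years → 5 April 2000.
(b) filing + 15 years → 23 May 1998.
Later of the two: 5 April 2000.
Product Clearance Extension: 1706 days claimed exceeds the 905-day cap, so +905 days → 27 September 2002.

2002-09-27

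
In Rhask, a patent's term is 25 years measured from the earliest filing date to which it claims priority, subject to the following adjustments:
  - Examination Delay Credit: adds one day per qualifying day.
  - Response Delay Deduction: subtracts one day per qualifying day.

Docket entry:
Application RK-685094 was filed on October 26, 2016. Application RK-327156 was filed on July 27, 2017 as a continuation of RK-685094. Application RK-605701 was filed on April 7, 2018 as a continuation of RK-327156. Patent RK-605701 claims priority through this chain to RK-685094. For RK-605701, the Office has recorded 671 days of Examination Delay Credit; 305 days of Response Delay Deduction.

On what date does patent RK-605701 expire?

October 27, 2042

Earliest priority filing: 26 October 2016.
Base term: 26 October 2016 + 25 years → 26 October 2041.
Examination Delay Credit: +671 days → 28 August 2043.
Response Delay Deduction: −305 days → 27 October 2042.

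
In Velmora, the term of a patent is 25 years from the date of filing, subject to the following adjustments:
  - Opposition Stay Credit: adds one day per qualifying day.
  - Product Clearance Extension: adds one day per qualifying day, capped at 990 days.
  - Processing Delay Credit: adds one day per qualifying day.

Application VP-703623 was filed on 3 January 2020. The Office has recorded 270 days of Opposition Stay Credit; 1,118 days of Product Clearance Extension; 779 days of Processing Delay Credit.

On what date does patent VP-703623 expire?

2050-08-04

Base term: filing date + 25 years → 3 January 2045.
Opposition Stay Credit: +270 days → 30 September 2045.
Product Clearance Extension: 1118 days claimed exceeds the 990-day cap, so +990 days → 16 June 2048.
Processing Delay Credit: +779 days → 4 August 2050.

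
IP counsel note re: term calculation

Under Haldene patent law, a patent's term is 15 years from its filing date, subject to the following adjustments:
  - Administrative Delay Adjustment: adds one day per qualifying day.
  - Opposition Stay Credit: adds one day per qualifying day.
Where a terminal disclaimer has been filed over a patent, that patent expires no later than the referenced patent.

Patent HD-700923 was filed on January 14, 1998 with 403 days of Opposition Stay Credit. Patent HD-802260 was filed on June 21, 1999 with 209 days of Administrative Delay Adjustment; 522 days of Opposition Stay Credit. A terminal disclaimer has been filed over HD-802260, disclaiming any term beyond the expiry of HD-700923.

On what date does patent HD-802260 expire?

Natural term of HD-802260:
  Base: filing + 15 years → 21 June 2014.
  Administrative Delay Adjustment: +209 days → 16 January 2015.
  Opposition Stay Credit: +522 days → 21 June 2016.
Expiry of referenced patent HD-700923:
  Base: filing + 15 years → 14 January 2013.
  Opposition Stay Credit: +403 days → 21 February 2014.
Terminal disclaimer: HD-802260 expires on the earlier of 21 June 2016 and 21 February 2014.

February 21, 2014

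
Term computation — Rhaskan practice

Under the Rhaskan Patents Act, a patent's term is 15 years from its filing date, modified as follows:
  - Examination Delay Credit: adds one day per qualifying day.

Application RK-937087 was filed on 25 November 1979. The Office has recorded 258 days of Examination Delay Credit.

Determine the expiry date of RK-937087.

1995-08-10

Base term: filing date + 15 years → 25 November 1994.
Examination Delay Credit: +258 days → 10 August 1995.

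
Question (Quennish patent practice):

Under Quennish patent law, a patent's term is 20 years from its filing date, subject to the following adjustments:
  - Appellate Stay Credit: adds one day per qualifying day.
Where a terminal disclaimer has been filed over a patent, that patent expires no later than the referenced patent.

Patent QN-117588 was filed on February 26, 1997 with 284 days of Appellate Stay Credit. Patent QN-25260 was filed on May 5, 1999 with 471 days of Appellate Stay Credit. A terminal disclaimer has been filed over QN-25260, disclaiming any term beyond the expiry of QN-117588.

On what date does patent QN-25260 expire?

2017-12-07

Natural term of QN-25260:
  Base: filing + 20 years → 5 May 2019.
  Appellate Stay Credit: +471 days → 18 August 2020.
Expiry of referenced patent QN-117588:
  Base: filing + 20 years → 26 February 2017.
  Appellate Stay Credit: +284 days → 7 December 2017.
Terminal disclaimer: QN-25260 expires on the earlier of 18 August 2020 and 7 December 2017.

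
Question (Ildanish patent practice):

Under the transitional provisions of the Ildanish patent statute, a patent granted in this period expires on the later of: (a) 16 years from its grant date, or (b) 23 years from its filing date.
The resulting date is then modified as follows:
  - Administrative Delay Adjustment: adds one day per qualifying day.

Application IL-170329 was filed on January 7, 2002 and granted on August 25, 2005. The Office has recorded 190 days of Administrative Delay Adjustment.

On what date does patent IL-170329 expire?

(a) grant + 16 years → 25 August 2021.
(b) filing + 23 years → 7 January 2025.
Later of the two: 7 January 2025.
Administrative Delay Adjustment: +190 days → 16 July 2025.

2025-07-16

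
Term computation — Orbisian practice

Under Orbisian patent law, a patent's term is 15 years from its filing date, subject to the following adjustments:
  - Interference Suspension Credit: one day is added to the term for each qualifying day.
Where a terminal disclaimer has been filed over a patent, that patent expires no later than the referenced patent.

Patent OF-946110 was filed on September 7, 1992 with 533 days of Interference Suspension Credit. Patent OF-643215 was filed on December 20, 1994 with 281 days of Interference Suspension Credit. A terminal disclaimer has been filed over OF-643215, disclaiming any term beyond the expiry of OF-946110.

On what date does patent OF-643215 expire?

Natural term of OF-643215:
  Base: filing + 15 years → 20 December 2009.
  Interference Suspension Credit: +281 days → 27 September 2010.
Expiry of referenced patent OF-946110:
  Base: filing + 15 years → 7 September 2007.
  Interference Suspension Credit: +533 days → 21 February 2009.
Terminal disclaimer: OF-643215 expires on the earlier of 27 September 2010 and 21 February 2009.

February 21, 2009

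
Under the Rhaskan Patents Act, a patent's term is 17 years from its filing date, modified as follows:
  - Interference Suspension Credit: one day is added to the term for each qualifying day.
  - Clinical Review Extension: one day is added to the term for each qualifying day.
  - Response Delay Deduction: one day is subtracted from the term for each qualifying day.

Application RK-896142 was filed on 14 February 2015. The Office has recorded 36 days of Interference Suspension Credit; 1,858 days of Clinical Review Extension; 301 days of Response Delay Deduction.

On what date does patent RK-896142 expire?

June 25, 2036

Base term: filing date + 17 years → 14 February 2032.
Interference Suspension Credit: +36 days → 21 March 2032.
Clinical Review Extension: +1858 days → 22 April 2037.
Response Delay Deduction: −301 days → 25 June 2036.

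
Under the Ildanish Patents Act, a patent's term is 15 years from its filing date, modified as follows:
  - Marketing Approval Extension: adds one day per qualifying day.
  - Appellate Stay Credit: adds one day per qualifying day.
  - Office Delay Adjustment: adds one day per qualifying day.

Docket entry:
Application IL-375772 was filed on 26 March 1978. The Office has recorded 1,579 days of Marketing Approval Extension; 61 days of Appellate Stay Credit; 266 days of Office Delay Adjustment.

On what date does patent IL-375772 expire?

June 14, 1998

Base term: filing date + 15 years → 26 March 1993.
Marketing Approval Extension: +1579 days → 22 July 1997.
Appellate Stay Credit: +61 days → 21 September 1997.
Office Delay Adjustment: +266 days → 14 June 1998.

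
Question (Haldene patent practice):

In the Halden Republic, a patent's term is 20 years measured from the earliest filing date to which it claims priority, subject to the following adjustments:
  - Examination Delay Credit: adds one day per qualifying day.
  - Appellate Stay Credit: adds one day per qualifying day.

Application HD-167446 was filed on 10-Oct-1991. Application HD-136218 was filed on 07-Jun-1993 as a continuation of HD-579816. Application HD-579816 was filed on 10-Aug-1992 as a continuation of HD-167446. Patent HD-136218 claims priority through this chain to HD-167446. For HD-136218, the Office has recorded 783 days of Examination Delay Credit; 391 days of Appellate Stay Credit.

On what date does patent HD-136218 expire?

December 27, 2014

Earliest priority filing: 10 October 1991.
Base term: 10 October 1991 + 20 years → 10 October 2011.
Examination Delay Credit: +783 days → 1 December 2013.
Appellate Stay Credit: +391 days → 27 December 2014.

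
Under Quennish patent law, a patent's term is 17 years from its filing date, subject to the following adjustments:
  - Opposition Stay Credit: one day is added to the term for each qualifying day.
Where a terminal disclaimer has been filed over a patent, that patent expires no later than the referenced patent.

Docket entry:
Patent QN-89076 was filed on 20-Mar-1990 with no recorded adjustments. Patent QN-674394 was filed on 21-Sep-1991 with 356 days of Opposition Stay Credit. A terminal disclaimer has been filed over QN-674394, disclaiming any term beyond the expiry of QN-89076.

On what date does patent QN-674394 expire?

Natural term of QN-674394:
  Base: filing + 17 years → 21 September 2008.
  Opposition Stay Credit: +356 days → 12 September 2009.
Expiry of referenced patent QN-89076:
  Base: filing + 17 years → 20 March 2007.
Terminal disclaimer: QN-674394 expires on the earlier of 12 September 2009 and 20 March 2007.

2007-03-20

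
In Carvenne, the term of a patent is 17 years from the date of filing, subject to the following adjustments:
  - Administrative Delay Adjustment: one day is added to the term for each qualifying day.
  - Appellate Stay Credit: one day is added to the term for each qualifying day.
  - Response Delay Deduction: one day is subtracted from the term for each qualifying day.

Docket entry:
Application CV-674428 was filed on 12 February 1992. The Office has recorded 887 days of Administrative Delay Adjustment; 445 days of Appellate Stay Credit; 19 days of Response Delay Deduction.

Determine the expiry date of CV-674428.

Base term: filing date + 17 years → 12 February 2009.
Administrative Delay Adjustment: +887 days → 19 July 2011.
Appellate Stay Credit: +445 days → 6 October 2012.
Response Delay Deduction: −19 days → 17 September 2012.

2012-09-17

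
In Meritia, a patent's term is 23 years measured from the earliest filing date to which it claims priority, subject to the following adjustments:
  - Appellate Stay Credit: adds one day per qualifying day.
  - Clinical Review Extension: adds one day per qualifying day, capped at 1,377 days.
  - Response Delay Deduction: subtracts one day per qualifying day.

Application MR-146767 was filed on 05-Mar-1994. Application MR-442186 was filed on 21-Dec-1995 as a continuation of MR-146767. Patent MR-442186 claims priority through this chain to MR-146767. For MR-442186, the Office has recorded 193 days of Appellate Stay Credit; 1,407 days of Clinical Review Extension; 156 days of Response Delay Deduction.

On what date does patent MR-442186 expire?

Earliest priority filing: 5 March 1994.
Base term: 5 March 1994 + 23 years → 5 March 2017.
Appellate Stay Credit: +193 days → 14 September 2017.
Clinical Review Extension: 1407 days claimed exceeds the 1377-day cap, so +1377 days → 22 June 2021.
Response Delay Deduction: −156 days → 17 January 2021.

January 17, 2021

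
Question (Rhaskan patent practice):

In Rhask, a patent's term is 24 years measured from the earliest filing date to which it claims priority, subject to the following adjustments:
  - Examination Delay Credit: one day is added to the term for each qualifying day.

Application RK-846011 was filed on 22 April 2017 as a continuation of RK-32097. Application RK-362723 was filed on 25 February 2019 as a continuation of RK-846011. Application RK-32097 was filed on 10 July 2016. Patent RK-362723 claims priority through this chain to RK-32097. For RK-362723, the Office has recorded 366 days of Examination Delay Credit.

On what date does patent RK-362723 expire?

Earliest priority filing: 10 July 2016.
Base term: 10 July 2016 + 24 years → 10 July 2040.
Examination Delay Credit: +366 days → 11 July 2041.

July 11, 2041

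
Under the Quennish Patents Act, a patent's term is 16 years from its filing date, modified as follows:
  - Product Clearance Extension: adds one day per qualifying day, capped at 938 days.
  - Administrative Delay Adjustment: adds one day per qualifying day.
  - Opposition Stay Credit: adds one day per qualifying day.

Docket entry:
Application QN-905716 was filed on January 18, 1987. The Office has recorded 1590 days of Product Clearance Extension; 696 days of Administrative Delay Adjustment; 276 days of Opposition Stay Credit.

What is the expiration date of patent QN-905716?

2008-04-11

Base term: filing date + 16 years → 18 January 2003.
Product Clearance Extension: 1590 days claimed exceeds the 938-day cap, so +938 days → 13 August 2005.
Administrative Delay Adjustment: +696 days → 10 July 2007.
Opposition Stay Credit: +276 days → 11 April 2008.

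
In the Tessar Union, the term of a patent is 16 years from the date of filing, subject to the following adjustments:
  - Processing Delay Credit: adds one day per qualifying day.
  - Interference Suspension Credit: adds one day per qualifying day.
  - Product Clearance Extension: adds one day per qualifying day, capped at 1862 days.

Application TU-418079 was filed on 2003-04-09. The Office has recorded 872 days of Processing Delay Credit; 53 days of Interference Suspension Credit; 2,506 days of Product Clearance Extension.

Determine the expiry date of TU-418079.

Base term: filing date + 16 years → 9 April 2019.
Processing Delay Credit: +872 days → 28 August 2021.
Interference Suspension Credit: +53 days → 20 October 2021.
Product Clearance Extension: 2506 days claimed exceeds the 1862-day cap, so +1862 days → 25 November 2026.

November 25, 2026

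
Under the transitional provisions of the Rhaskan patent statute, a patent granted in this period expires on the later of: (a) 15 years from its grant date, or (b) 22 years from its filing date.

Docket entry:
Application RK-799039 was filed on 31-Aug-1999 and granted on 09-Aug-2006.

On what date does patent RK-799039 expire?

2021-08-31

(a) grant + 15 years → 9 August 2021.
(b) filing + 22 years → 31 August 2021.
Later of the two: 31 August 2021.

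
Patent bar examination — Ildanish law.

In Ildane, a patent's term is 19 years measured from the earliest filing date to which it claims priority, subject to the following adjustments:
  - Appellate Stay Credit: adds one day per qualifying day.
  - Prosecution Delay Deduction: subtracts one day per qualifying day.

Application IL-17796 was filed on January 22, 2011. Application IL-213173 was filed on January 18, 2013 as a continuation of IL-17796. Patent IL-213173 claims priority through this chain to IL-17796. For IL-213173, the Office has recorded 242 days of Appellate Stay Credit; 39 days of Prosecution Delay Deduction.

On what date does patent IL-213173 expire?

2030-08-13

Earliest priority filing: 22 January 2011.
Base term: 22 January 2011 + 19 years → 22 January 2030.
Appellate Stay Credit: +242 days → 21 September 2030.
Prosecution Delay Deduction: −39 days → 13 August 2030.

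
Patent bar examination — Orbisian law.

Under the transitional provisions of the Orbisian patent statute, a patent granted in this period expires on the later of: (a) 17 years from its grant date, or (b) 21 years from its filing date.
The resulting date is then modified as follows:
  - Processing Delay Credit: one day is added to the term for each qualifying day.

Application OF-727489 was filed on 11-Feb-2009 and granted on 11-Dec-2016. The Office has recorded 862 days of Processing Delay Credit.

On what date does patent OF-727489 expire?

(a) grant + 17 years → 11 December 2033.
(b) filing + 21 years → 11 February 2030.
Later of the two: 11 December 2033.
Processing Delay Credit: +862 days → 21 April 2036.

April 21, 2036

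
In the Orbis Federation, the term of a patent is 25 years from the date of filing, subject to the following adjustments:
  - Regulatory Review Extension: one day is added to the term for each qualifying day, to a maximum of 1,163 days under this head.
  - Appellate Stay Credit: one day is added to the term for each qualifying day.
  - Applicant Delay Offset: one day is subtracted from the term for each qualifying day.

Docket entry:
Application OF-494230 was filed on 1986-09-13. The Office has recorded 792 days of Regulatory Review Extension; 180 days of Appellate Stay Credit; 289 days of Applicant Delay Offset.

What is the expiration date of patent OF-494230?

Base term: filing date + 25 years → 13 September 2011.
Regulatory Review Extension: 792 days (within the 1163-day cap) → +792 days → 13 November 2013.
Appellate Stay Credit: +180 days → 12 May 2014.
Applicant Delay Offset: −289 days → 27 July 2013.

July 27, 2013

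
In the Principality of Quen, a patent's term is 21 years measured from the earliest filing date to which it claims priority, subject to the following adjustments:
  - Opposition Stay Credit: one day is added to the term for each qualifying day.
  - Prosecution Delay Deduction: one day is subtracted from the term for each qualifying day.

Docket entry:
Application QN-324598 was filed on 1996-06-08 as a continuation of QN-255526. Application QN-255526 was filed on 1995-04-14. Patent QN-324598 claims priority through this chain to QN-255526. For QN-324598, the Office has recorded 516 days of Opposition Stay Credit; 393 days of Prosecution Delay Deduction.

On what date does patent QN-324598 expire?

Earliest priority filing: 14 April 1995.
Base term: 14 April 1995 + 21 years → 14 April 2016.
Opposition Stay Credit: +516 days → 12 September 2017.
Prosecution Delay Deduction: −393 days → 15 August 2016.

2016-08-15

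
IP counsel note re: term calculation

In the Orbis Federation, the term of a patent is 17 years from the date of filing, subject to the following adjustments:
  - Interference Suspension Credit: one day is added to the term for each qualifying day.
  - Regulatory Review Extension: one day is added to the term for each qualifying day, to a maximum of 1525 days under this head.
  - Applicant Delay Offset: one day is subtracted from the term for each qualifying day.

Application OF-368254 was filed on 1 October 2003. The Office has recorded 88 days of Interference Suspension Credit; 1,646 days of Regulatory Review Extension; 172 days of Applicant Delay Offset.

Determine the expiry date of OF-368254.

September 11, 2024

Base term: filing date + 17 years → 1 October 2020.
Interference Suspension Credit: +88 days → 28 December 2020.
Regulatory Review Extension: 1646 days claimed exceeds the 1525-day cap, so +1525 days → 2 March 2025.
Applicant Delay Offset: −172 days → 11 September 2024.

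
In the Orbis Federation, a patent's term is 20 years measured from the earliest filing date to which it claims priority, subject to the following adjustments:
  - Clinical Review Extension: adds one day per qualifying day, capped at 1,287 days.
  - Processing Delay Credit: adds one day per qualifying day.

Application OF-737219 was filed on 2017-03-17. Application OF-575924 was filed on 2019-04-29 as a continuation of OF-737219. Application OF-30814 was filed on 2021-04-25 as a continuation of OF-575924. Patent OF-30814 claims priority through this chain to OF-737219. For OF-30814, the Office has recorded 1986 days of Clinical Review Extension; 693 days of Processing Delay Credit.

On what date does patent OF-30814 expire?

August 18, 2042

Earliest priority filing: 17 March 2017.
Base term: 17 March 2017 + 20 years → 17 March 2037.
Clinical Review Extension: 1986 days claimed exceeds the 1287-day cap, so +1287 days → 24 September 2040.
Processing Delay Credit: +693 days → 18 August 2042.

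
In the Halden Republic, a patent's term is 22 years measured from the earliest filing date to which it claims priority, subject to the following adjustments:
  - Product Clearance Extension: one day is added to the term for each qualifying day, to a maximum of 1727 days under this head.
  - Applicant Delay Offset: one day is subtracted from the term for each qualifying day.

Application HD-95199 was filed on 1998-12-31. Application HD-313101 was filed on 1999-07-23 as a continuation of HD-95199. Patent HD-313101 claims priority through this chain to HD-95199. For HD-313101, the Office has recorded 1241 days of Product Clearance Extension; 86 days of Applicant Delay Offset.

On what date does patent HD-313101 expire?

2024-02-29

Earliest priority filing: 31 December 1998.
Base term: 31 December 1998 + 22 years → 31 December 2020.
Product Clearance Extension: 1241 days (within the 1727-day cap) → +1241 days → 25 May 2024.
Applicant Delay Offset: −86 days → 29 February 2024.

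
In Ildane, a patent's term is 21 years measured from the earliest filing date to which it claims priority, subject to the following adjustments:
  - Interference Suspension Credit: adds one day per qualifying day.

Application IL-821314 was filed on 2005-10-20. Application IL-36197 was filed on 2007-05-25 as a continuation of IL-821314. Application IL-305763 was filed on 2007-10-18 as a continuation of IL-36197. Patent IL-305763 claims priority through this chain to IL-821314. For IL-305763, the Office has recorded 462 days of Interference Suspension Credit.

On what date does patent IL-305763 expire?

Earliest priority filing: 20 October 2005.
Base term: 20 October 2005 + 21 years → 20 October 2026.
Interference Suspension Credit: +462 days → 25 January 2028.

January 25, 2028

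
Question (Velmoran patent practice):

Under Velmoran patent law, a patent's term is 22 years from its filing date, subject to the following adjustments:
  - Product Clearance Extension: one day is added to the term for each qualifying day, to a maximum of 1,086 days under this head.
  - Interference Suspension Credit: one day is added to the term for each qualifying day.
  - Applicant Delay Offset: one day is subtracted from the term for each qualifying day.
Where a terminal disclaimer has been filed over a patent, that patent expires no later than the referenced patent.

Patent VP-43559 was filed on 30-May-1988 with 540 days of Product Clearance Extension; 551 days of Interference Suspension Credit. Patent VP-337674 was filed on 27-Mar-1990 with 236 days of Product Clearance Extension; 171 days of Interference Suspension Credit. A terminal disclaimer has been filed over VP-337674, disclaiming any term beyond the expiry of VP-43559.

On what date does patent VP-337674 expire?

May 8, 2013

Natural term of VP-337674:
  Base: filing + 22 years → 27 March 2012.
  Product Clearance Extension: 236 days (within the 1086-day cap) → +236 days → 18 November 2012.
  Interference Suspension Credit: +171 days → 8 May 2013.
Expiry of referenced patent VP-43559:
  Base: filing + 22 years → 30 May 2010.
  Product Clearance Extension: 540 days (within the 1086-day cap) → +540 days → 21 November 2011.
  Interference Suspension Credit: +551 days → 25 May 2013.
Terminal disclaimer: VP-337674 expires on the earlier of 8 May 2013 and 25 May 2013.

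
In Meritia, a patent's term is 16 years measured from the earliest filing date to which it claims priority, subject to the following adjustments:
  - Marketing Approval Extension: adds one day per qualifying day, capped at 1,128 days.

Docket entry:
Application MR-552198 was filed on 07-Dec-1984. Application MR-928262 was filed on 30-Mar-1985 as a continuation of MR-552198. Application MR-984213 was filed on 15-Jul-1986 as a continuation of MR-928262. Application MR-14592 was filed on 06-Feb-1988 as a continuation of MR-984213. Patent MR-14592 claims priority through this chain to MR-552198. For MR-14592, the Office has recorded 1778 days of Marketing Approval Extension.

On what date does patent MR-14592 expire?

2004-01-09

Earliest priority filing: 7 December 1984.
Base term: 7 December 1984 + 16 years → 7 December 2000.
Marketing Approval Extension: 1778 days claimed exceeds the 1128-day cap, so +1128 days → 9 January 2004.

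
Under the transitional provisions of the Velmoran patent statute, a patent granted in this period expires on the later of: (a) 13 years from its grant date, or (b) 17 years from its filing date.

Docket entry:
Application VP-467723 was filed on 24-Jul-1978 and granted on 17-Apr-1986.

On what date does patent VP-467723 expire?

(a) grant + 13 years → 17 April 1999.
(b) filing + 17 years → 24 July 1995.
Later of the two: 17 April 1999.

April 17, 1999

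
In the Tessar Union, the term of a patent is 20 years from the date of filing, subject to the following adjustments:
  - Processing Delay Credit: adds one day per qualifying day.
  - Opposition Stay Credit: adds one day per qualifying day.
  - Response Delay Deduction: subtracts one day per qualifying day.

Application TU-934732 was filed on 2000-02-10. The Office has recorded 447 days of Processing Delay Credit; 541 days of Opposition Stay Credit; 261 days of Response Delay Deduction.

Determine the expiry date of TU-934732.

Base term: filing date + 20 years → 10 February 2020.
Processing Delay Credit: +447 days → 2 May 2021.
Opposition Stay Credit: +541 days → 25 October 2022.
Response Delay Deduction: −261 days → 6 February 2022.

February 6, 2022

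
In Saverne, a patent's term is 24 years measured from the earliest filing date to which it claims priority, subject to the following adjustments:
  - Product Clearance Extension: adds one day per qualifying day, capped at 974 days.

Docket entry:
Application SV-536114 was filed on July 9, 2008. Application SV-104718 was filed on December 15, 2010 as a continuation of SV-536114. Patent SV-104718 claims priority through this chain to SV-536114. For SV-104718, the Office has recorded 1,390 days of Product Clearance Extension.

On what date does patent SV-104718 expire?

Earliest priority filing: 9 July 2008.
Base term: 9 July 2008 + 24 years → 9 July 2032.
Product Clearance Extension: 1390 days claimed exceeds the 974-day cap, so +974 days → 10 March 2035.

March 10, 2035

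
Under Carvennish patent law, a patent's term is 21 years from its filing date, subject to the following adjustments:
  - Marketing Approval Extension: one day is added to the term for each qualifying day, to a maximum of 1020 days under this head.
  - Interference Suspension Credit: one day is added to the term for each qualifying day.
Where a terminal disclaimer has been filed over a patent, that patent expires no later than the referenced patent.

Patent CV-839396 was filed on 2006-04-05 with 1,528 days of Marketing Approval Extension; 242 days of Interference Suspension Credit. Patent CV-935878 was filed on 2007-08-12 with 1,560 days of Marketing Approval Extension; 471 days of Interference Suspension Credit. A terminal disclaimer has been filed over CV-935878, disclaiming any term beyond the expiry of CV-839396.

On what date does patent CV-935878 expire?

Natural term of CV-935878:
  Base: filing + 21 years → 12 August 2028.
  Marketing Approval Extension: 1560 days claimed exceeds the 1020-day cap, so +1020 days → 29 May 2031.
  Interference Suspension Credit: +471 days → 11 September 2032.
Expiry of referenced patent CV-839396:
  Base: filing + 21 years → 5 April 2027.
  Marketing Approval Extension: 1528 days claimed exceeds the 1020-day cap, so +1020 days → 19 January 2030.
  Interference Suspension Credit: +242 days → 18 September 2030.
Terminal disclaimer: CV-935878 expires on the earlier of 11 September 2032 and 18 September 2030.

2030-09-18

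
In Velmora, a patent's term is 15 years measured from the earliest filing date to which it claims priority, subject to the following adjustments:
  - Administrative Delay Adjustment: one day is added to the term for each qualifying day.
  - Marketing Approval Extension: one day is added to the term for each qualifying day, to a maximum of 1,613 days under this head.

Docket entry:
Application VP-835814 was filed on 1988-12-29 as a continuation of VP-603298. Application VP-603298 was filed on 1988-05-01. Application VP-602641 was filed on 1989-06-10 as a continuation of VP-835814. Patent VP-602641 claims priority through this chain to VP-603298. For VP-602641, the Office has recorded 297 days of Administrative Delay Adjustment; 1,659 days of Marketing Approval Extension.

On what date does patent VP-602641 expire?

2008-07-23

Earliest priority filing: 1 May 1988.
Base term: 1 May 1988 + 15 years → 1 May 2003.
Administrative Delay Adjustment: +297 days → 22 February 2004.
Marketing Approval Extension: 1659 days claimed exceeds the 1613-day cap, so +1613 days → 23 July 2008.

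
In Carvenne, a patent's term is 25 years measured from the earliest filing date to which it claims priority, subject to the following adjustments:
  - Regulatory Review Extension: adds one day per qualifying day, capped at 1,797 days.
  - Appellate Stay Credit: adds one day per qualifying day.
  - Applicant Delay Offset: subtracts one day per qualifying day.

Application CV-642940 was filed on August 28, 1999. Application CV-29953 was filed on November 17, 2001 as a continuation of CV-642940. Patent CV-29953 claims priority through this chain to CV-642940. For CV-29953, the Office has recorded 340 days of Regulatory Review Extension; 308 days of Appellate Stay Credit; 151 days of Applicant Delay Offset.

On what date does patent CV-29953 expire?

January 7, 2026

Earliest priority filing: 28 August 1999.
Base term: 28 August 1999 + 25 years → 28 August 2024.
Regulatory Review Extension: 340 days (within the 1797-day cap) → +340 days → 3 August 2025.
Appellate Stay Credit: +308 days → 7 June 2026.
Applicant Delay Offset: −151 days → 7 January 2026.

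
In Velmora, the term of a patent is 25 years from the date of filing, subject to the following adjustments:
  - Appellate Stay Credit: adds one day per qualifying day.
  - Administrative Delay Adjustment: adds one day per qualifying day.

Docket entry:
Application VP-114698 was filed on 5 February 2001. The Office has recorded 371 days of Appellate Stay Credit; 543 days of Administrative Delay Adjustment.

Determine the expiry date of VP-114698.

2028-08-07

Base term: filing date + 25 years → 5 February 2026.
Appellate Stay Credit: +371 days → 11 February 2027.
Administrative Delay Adjustment: +543 days → 7 August 2028.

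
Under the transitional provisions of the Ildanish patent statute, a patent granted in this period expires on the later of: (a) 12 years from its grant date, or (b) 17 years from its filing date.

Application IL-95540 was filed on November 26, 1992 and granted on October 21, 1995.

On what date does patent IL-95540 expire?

2009-11-26

(a) grant + 12 years → 21 October 2007.
(b) filing + 17 years → 26 November 2009.
Later of the two: 26 November 2009.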